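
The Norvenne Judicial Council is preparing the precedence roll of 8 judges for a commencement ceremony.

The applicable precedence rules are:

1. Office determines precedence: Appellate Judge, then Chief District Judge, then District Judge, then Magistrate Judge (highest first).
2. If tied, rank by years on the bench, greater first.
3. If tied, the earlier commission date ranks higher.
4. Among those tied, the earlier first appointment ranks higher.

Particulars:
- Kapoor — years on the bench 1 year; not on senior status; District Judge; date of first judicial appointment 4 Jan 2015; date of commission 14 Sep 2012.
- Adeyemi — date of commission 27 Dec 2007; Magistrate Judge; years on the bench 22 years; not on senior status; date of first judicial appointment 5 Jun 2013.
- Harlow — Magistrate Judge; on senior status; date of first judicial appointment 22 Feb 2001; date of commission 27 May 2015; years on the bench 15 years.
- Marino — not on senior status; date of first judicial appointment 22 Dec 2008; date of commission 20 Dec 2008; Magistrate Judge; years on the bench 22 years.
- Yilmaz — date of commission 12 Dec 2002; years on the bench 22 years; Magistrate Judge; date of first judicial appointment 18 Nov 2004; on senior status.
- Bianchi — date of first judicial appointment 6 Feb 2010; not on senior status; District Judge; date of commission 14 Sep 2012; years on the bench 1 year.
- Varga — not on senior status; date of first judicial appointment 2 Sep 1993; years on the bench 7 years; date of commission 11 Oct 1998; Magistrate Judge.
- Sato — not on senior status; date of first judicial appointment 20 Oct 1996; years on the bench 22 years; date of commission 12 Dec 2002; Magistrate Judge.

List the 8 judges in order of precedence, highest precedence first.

Bianchi, Kapoor, Sato, Yilmaz, Adeyemi, Marino, Harlow, Varga

By office: Bianchi and Kapoor (District Judge); then Sato, Yilmaz, Adeyemi, Marino, Harlow and Varga (Magistrate Judge).
Bianchi and Kapoor both have years on the bench 1 year, so the next rule applies.
Bianchi and Kapoor both have date of commission 14 Sep 2012, so the next rule applies.
Among Bianchi and Kapoor, by date of first judicial appointment (earlier first): Bianchi (6 Feb 2010) before Kapoor (4 Jan 2015).
Among Sato, Yilmaz, Adeyemi, Marino, Harlow and Varga, by years on the bench (higher first): Sato, Yilmaz, Adeyemi and Marino (22 years) before Harlow (15 years) before Varga (7 years).
Among Sato, Yilmaz, Adeyemi and Marino, by date of commission (earlier first): Sato and Yilmaz (12 Dec 2002) before Adeyemi (27 Dec 2007) before Marino (20 Dec 2008).
Among Sato and Yilmaz, by date of first judicial appointment (earlier first): Sato (20 Oct 1996) before Yilmaz (18 Nov 2004).
Full order: Bianchi, Kapoor, Sato, Yilmaz, Adeyemi, Marino, Harlow, Varga.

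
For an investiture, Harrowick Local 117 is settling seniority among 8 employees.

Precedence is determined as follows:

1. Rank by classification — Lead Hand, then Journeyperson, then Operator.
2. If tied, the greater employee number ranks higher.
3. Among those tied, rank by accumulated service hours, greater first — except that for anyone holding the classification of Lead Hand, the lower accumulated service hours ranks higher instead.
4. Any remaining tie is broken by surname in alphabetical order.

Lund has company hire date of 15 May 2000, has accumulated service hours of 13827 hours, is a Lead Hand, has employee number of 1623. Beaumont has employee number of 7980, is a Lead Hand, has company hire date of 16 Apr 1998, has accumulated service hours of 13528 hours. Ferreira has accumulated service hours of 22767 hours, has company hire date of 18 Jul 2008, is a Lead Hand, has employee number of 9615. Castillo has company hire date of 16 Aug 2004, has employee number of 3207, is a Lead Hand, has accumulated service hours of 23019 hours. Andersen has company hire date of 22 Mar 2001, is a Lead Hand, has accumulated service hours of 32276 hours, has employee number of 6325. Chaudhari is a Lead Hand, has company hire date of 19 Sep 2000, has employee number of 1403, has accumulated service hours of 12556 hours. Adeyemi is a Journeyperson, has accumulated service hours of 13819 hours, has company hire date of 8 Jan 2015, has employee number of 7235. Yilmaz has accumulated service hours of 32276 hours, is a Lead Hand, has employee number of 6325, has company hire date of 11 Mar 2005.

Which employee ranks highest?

By classification: Ferreira, Beaumont, Andersen, Yilmaz, Castillo, Lund and Chaudhari (Lead Hand); then Adeyemi (Journeyperson).
Among Ferreira, Beaumont, Andersen, Yilmaz, Castillo, Lund and Chaudhari, by employee number (higher first): Ferreira (9615) before Beaumont (7980) before Andersen and Yilmaz (6325) before Castillo (3207) before Lund (1623) before Chaudhari (1403).
Andersen and Yilmaz both have accumulated service hours 32276 hours, so the next rule applies.
Among Andersen and Yilmaz, alphabetically by surname: Andersen before Yilmaz.
Order: Ferreira, Beaumont, Andersen, Yilmaz, Castillo, Lund, Chaudhari, Adeyemi.

Ferreira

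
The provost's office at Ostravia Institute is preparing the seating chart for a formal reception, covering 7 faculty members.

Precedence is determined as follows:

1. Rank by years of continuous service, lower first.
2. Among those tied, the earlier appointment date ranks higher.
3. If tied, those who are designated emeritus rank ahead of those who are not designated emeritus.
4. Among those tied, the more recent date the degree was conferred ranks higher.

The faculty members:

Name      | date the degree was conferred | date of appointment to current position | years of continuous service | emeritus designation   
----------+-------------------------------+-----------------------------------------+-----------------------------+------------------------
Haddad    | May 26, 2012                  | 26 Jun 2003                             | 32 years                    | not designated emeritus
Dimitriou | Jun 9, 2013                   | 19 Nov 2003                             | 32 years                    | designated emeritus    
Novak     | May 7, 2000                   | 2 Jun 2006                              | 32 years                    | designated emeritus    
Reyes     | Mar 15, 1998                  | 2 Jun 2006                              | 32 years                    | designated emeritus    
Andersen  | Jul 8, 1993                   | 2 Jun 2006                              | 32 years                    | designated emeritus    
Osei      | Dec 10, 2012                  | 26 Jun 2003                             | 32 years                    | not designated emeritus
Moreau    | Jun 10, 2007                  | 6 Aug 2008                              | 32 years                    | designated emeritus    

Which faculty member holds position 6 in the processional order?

Andersen

By years of continuous service (lower first): Osei, Haddad, Dimitriou, Novak, Reyes, Andersen and Moreau (each 32 years).
Among Osei, Haddad, Dimitriou, Novak, Reyes, Andersen and Moreau, by date of appointment to current position (earlier first): Osei and Haddad (26 Jun 2003) before Dimitriou (19 Nov 2003) before Novak, Reyes and Andersen (2 Jun 2006) before Moreau (6 Aug 2008).
Osei and Haddad are each not designated emeritus, so the next rule applies.
Among Osei and Haddad, by date the degree was conferred (later first): Osei (Dec 10, 2012) before Haddad (May 26, 2012).
Novak, Reyes and Andersen are each designated emeritus, so the next rule applies.
Among Novak, Reyes and Andersen, by date the degree was conferred (later first): Novak (May 7, 2000) before Reyes (Mar 15, 1998) before Andersen (Jul 8, 1993).
Order: Osei, Haddad, Dimitriou, Novak, Reyes, Andersen, Moreau.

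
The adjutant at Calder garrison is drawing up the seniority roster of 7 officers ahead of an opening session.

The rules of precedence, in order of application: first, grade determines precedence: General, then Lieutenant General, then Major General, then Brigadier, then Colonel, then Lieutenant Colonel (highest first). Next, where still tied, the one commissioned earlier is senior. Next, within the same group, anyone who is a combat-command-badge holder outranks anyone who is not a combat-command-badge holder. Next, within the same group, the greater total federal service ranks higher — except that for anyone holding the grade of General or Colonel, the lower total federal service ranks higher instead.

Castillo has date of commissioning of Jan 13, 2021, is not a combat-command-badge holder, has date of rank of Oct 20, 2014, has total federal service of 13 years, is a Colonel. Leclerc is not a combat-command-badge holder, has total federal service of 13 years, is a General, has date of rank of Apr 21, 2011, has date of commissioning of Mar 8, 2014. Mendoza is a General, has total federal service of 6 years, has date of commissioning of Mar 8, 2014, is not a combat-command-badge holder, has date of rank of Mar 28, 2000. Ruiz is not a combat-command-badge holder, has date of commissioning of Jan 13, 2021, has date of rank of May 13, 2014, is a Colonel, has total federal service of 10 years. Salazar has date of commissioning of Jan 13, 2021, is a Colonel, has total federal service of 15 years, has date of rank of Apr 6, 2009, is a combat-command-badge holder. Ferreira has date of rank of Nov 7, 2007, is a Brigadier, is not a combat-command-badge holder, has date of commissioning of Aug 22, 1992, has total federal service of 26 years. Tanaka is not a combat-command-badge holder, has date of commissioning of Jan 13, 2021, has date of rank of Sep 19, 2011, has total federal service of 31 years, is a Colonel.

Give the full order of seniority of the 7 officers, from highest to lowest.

Mendoza, Leclerc, Ferreira, Salazar, Ruiz, Castillo, Tanaka

By grade: Mendoza and Leclerc (General); then Ferreira (Brigadier); then Salazar, Ruiz, Castillo and Tanaka (Colonel).
Mendoza and Leclerc both have date of commissioning Mar 8, 2014, so the next rule applies.
Mendoza and Leclerc are each not a combat-command-badge holder, so the next rule applies.
Among Mendoza and Leclerc, by total federal service (lower first) (reversed rule for this group): Mendoza (6 years) before Leclerc (13 years).
Salazar, Ruiz, Castillo and Tanaka all have date of commissioning Jan 13, 2021, so the next rule applies.
Among Salazar, Ruiz, Castillo and Tanaka, a combat-command-badge holder before not a combat-command-badge holder: Salazar (a combat-command-badge holder) before Ruiz, Castillo and Tanaka (not a combat-command-badge holder).
Among Ruiz, Castillo and Tanaka, by total federal service (lower first) (reversed rule for this group): Ruiz (10 years) before Castillo (13 years) before Tanaka (31 years).
Full order: Mendoza, Leclerc, Ferreira, Salazar, Ruiz, Castillo, Tanaka.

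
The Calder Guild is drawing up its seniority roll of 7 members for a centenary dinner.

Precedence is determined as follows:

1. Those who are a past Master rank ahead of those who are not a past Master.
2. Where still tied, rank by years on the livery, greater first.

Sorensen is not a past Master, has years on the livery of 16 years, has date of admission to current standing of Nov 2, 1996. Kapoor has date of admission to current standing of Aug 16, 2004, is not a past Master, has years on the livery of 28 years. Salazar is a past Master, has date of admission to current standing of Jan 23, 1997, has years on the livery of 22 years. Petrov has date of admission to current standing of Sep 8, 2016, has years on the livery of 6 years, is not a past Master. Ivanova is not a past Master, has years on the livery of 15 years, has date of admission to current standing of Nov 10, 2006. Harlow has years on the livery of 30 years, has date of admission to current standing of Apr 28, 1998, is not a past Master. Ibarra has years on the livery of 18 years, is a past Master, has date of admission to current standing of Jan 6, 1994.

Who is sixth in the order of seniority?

By the first rule: Salazar and Ibarra (both a past Master); then Harlow, Kapoor, Sorensen, Ivanova and Petrov (each not a past Master).
Among Salazar and Ibarra, by years on the livery (higher first): Salazar (22 years) before Ibarra (18 years).
Among Harlow, Kapoor, Sorensen, Ivanova and Petrov, by years on the livery (higher first): Harlow (30 years) before Kapoor (28 years) before Sorensen (16 years) before Ivanova (15 years) before Petrov (6 years).
Order: Salazar, Ibarra, Harlow, Kapoor, Sorensen, Ivanova, Petrov.

Ivanova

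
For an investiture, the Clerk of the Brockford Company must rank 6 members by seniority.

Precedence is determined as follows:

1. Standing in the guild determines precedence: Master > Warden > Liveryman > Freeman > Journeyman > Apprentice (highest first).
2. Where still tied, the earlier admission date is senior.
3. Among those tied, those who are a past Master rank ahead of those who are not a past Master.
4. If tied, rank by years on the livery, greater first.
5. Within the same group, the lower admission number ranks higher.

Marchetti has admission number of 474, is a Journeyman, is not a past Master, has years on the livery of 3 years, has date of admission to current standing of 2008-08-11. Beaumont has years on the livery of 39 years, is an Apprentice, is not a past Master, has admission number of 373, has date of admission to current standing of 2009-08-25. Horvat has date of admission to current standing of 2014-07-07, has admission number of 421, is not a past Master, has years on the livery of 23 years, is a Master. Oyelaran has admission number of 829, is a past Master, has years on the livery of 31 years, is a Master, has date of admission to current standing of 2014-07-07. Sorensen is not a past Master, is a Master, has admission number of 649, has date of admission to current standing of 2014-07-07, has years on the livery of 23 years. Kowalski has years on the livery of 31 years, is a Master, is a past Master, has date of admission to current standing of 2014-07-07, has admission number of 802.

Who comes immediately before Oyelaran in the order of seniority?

Kowalski

By standing in the guild: Kowalski, Oyelaran, Horvat and Sorensen (Master); then Marchetti (Journeyman); then Beaumont (Apprentice).
Kowalski, Oyelaran, Horvat and Sorensen all have date of admission to current standing 2014-07-07, so the next rule applies.
Among Kowalski, Oyelaran, Horvat and Sorensen, a past Master before not a past Master: Kowalski and Oyelaran (a past Master) before Horvat and Sorensen (not a past Master).
Kowalski and Oyelaran both have years on the livery 31 years, so the next rule applies.
Among Kowalski and Oyelaran, by admission number (lower first): Kowalski (802) before Oyelaran (829).
Horvat and Sorensen both have years on the livery 23 years, so the next rule applies.
Among Horvat and Sorensen, by admission number (lower first): Horvat (421) before Sorensen (649).
Order: Kowalski, Oyelaran, Horvat, Sorensen, Marchetti, Beaumont.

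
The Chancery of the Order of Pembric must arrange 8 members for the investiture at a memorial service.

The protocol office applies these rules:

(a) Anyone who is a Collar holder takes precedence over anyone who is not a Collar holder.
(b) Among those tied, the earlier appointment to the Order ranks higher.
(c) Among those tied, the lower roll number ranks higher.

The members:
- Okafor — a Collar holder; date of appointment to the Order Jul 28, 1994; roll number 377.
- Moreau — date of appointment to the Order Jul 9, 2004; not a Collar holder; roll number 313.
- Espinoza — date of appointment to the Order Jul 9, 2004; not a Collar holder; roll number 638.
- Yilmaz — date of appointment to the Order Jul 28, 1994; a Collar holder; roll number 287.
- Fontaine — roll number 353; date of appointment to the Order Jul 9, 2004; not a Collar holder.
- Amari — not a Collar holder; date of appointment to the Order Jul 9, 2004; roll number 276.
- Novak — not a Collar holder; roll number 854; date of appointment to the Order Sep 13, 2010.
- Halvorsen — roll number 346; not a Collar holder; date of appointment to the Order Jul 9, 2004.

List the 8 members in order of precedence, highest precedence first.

By the first rule: Yilmaz and Okafor (both a Collar holder); then Amari, Moreau, Halvorsen, Fontaine, Espinoza and Novak (each not a Collar holder).
Yilmaz and Okafor both have date of appointment to the Order Jul 28, 1994, so the next rule applies.
Among Yilmaz and Okafor, by roll number (lower first): Yilmaz (287) before Okafor (377).
Among Amari, Moreau, Halvorsen, Fontaine, Espinoza and Novak, by date of appointment to the Order (earlier first): Amari, Moreau, Halvorsen, Fontaine and Espinoza (Jul 9, 2004) before Novak (Sep 13, 2010).
Among Amari, Moreau, Halvorsen, Fontaine and Espinoza, by roll number (lower first): Amari (276) before Moreau (313) before Halvorsen (346) before Fontaine (353) before Espinoza (638).
Full order: Yilmaz, Okafor, Amari, Moreau, Halvorsen, Fontaine, Espinoza, Novak.

Yilmaz, Okafor, Amari, Moreau, Halvorsen, Fontaine, Espinoza, Novak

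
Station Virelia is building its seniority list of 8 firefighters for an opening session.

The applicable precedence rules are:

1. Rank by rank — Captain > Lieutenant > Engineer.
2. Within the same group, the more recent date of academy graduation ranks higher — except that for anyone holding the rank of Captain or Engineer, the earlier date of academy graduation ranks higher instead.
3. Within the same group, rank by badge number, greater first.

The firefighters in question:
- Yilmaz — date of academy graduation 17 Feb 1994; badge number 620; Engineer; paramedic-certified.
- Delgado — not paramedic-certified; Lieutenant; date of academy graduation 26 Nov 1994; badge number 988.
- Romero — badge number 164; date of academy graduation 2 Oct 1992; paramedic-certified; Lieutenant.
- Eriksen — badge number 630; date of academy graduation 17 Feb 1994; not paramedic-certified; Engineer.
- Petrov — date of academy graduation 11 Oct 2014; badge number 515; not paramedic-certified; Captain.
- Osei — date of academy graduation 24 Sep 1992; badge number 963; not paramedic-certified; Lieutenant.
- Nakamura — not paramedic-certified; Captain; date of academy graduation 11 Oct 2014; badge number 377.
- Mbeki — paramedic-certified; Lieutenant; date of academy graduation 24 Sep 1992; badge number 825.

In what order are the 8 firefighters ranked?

By rank: Petrov and Nakamura (Captain); then Delgado, Romero, Osei and Mbeki (Lieutenant); then Eriksen and Yilmaz (Engineer).
Petrov and Nakamura both have date of academy graduation 11 Oct 2014, so the next rule applies.
Among Petrov and Nakamura, by badge number (higher first): Petrov (515) before Nakamura (377).
Among Delgado, Romero, Osei and Mbeki, by date of academy graduation (later first): Delgado (26 Nov 1994) before Romero (2 Oct 1992) before Osei and Mbeki (24 Sep 1992).
Among Osei and Mbeki, by badge number (higher first): Osei (963) before Mbeki (825).
Eriksen and Yilmaz both have date of academy graduation 17 Feb 1994, so the next rule applies.
Among Eriksen and Yilmaz, by badge number (higher first): Eriksen (630) before Yilmaz (620).
Full order: Petrov, Nakamura, Delgado, Romero, Osei, Mbeki, Eriksen, Yilmaz.

Petrov, Nakamura, Delgado, Romero, Osei, Mbeki, Eriksen, Yilmaz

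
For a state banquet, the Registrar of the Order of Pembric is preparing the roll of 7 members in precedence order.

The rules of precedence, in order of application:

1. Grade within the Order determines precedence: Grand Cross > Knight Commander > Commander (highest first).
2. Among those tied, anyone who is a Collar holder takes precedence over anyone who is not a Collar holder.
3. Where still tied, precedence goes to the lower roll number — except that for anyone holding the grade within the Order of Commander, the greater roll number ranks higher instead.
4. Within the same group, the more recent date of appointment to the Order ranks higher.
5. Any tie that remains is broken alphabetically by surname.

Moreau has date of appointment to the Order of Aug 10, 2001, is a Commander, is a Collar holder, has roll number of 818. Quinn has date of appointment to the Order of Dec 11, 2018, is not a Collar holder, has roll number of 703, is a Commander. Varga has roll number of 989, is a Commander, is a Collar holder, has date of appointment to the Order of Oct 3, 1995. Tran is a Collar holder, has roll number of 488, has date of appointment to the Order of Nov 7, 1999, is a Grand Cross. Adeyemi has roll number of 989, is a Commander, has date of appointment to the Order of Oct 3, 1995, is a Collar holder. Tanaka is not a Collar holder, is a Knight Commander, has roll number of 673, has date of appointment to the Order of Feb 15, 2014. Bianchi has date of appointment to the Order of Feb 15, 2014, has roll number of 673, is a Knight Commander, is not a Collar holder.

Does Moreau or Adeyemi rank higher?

Adeyemi

By grade within the Order: Tran (Grand Cross); then Bianchi and Tanaka (Knight Commander); then Adeyemi, Varga, Moreau and Quinn (Commander).
Bianchi and Tanaka are each not a Collar holder, so the next rule applies.
Bianchi and Tanaka both have roll number 673, so the next rule applies.
Bianchi and Tanaka both have date of appointment to the Order Feb 15, 2014, so the next rule applies.
Among Bianchi and Tanaka, alphabetically by surname: Bianchi before Tanaka.
Among Adeyemi, Varga, Moreau and Quinn, a Collar holder before not a Collar holder: Adeyemi, Varga and Moreau (a Collar holder) before Quinn (not a Collar holder).
Among Adeyemi, Varga and Moreau, by roll number (higher first) (reversed rule for this group): Adeyemi and Varga (989) before Moreau (818).
Adeyemi and Varga both have date of appointment to the Order Oct 3, 1995, so the next rule applies.
Among Adeyemi and Varga, alphabetically by surname: Adeyemi before Varga.
So Adeyemi takes precedence.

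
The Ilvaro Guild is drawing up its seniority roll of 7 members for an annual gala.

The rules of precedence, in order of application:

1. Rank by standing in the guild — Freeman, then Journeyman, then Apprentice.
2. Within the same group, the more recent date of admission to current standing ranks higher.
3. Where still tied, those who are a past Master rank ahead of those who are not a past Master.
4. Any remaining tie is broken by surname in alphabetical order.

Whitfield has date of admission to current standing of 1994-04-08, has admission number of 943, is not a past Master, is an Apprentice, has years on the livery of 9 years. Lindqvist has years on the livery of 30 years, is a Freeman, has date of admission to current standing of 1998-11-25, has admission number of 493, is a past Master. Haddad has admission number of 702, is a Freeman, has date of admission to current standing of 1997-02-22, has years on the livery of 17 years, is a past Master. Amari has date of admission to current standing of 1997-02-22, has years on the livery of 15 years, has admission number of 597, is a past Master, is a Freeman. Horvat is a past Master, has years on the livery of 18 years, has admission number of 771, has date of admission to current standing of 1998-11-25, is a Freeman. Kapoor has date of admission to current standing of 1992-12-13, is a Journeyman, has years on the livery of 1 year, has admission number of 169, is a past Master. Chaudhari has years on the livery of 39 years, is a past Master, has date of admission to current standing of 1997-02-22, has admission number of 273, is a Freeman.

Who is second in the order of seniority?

Lindqvist

By standing in the guild: Horvat, Lindqvist, Amari, Chaudhari and Haddad (Freeman); then Kapoor (Journeyman); then Whitfield (Apprentice).
Among Horvat, Lindqvist, Amari, Chaudhari and Haddad, by date of admission to current standing (later first): Horvat and Lindqvist (1998-11-25) before Amari, Chaudhari and Haddad (1997-02-22).
Horvat and Lindqvist are each a past Master, so the next rule applies.
Among Horvat and Lindqvist, alphabetically by surname: Horvat before Lindqvist.
Amari, Chaudhari and Haddad are each a past Master, so the next rule applies.
Among Amari, Chaudhari and Haddad, alphabetically by surname: Amari before Chaudhari before Haddad.
Order: Horvat, Lindqvist, Amari, Chaudhari, Haddad, Kapoor, Whitfield.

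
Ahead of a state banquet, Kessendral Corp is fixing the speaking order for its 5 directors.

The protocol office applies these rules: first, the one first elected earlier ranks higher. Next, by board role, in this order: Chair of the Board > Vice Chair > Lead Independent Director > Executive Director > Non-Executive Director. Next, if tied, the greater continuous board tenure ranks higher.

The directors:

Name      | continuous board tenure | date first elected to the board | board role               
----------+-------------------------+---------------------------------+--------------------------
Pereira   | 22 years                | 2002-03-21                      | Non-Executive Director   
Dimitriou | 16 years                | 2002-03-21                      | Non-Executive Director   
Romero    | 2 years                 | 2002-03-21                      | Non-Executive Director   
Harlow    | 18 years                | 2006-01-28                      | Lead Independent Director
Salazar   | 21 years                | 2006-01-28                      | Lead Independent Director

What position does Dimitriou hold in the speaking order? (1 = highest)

2

By date first elected to the board (earlier first): Pereira, Dimitriou and Romero (each 2002-03-21); then Salazar and Harlow (both 2006-01-28).
Pereira, Dimitriou and Romero are each Non-Executive Director, so the next rule applies.
Among Pereira, Dimitriou and Romero, by continuous board tenure (higher first): Pereira (22 years) before Dimitriou (16 years) before Romero (2 years).
Salazar and Harlow are each Lead Independent Director, so the next rule applies.
Among Salazar and Harlow, by continuous board tenure (higher first): Salazar (21 years) before Harlow (18 years).
Order: Pereira, Dimitriou, Romero, Salazar, Harlow. So position 2.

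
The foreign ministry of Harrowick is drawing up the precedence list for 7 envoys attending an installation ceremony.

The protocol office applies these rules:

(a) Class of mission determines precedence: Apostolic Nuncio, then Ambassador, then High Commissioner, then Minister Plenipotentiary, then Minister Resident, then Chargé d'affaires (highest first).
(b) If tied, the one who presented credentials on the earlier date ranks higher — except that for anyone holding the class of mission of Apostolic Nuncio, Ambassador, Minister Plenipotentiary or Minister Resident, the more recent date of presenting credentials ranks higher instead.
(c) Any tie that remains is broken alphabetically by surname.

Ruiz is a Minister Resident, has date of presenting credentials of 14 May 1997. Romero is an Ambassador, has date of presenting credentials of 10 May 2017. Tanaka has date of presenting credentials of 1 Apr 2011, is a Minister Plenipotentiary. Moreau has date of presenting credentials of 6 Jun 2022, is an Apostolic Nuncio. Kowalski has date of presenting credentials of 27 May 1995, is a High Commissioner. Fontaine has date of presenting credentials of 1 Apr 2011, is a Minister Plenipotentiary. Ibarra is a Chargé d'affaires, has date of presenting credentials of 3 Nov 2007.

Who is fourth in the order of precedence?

Fontaine

By class of mission: Moreau (Apostolic Nuncio); then Romero (Ambassador); then Kowalski (High Commissioner); then Fontaine and Tanaka (Minister Plenipotentiary); then Ruiz (Minister Resident); then Ibarra (Chargé d'affaires).
Fontaine and Tanaka both have date of presenting credentials 1 Apr 2011, so the next rule applies.
Among Fontaine and Tanaka, alphabetically by surname: Fontaine before Tanaka.
Order: Moreau, Romero, Kowalski, Fontaine, Tanaka, Ruiz, Ibarra.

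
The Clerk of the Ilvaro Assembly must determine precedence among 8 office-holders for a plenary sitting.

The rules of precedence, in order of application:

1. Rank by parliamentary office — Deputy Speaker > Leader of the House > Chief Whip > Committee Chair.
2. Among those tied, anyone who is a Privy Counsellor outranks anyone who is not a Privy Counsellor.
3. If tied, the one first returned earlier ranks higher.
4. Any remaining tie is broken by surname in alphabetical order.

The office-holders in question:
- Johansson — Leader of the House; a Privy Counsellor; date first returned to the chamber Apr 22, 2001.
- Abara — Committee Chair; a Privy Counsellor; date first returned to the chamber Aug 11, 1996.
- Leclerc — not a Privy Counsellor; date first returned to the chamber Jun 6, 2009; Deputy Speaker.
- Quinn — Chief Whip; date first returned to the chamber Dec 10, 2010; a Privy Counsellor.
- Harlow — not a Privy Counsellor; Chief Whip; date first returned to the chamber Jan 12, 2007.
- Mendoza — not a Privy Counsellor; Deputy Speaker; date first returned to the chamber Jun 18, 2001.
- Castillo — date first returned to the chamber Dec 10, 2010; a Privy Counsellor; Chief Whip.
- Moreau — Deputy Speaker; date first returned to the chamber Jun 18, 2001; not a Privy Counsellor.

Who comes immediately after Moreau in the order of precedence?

Leclerc

By parliamentary office: Mendoza, Moreau and Leclerc (Deputy Speaker); then Johansson (Leader of the House); then Castillo, Quinn and Harlow (Chief Whip); then Abara (Committee Chair).
Mendoza, Moreau and Leclerc are each not a Privy Counsellor, so the next rule applies.
Among Mendoza, Moreau and Leclerc, by date first returned to the chamber (earlier first): Mendoza and Moreau (Jun 18, 2001) before Leclerc (Jun 6, 2009).
Among Mendoza and Moreau, alphabetically by surname: Mendoza before Moreau.
Among Castillo, Quinn and Harlow, a Privy Counsellor before not a Privy Counsellor: Castillo and Quinn (a Privy Counsellor) before Harlow (not a Privy Counsellor).
Castillo and Quinn both have date first returned to the chamber Dec 10, 2010, so the next rule applies.
Among Castillo and Quinn, alphabetically by surname: Castillo before Quinn.
Order: Mendoza, Moreau, Leclerc, Johansson, Castillo, Quinn, Harlow, Abara.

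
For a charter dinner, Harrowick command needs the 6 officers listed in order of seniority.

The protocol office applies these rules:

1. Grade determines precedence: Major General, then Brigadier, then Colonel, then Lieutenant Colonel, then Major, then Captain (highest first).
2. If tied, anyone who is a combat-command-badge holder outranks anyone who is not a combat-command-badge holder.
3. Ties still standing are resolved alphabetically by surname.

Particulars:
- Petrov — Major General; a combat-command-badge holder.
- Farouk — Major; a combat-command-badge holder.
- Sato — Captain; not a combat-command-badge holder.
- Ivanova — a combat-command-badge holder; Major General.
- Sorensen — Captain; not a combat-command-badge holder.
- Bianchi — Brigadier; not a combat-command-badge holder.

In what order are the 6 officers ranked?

Ivanova, Petrov, Bianchi, Farouk, Sato, Sorensen

By grade: Ivanova and Petrov (Major General); then Bianchi (Brigadier); then Farouk (Major); then Sato and Sorensen (Captain).
Ivanova and Petrov are each a combat-command-badge holder, so the next rule applies.
Among Ivanova and Petrov, alphabetically by surname: Ivanova before Petrov.
Sato and Sorensen are each not a combat-command-badge holder, so the next rule applies.
Among Sato and Sorensen, alphabetically by surname: Sato before Sorensen.
Full order: Ivanova, Petrov, Bianchi, Farouk, Sato, Sorensen.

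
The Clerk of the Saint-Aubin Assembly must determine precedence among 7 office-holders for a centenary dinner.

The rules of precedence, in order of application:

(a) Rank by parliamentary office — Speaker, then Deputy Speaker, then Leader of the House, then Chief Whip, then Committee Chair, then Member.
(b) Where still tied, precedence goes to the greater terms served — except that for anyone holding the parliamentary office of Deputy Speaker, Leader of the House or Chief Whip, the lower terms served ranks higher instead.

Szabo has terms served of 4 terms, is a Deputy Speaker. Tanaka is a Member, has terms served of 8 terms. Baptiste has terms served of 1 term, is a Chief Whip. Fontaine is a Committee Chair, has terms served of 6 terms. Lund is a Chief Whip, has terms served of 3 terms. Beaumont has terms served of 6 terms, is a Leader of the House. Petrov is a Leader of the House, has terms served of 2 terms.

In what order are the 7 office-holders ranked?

By parliamentary office: Szabo (Deputy Speaker); then Petrov and Beaumont (Leader of the House); then Baptiste and Lund (Chief Whip); then Fontaine (Committee Chair); then Tanaka (Member).
Among Petrov and Beaumont, by terms served (lower first) (reversed rule for this group): Petrov (2 terms) before Beaumont (6 terms).
Among Baptiste and Lund, by terms served (lower first) (reversed rule for this group): Baptiste (1 term) before Lund (3 terms).
Full order: Szabo, Petrov, Beaumont, Baptiste, Lund, Fontaine, Tanaka.

Szabo, Petrov, Beaumont, Baptiste, Lund, Fontaine, Tanaka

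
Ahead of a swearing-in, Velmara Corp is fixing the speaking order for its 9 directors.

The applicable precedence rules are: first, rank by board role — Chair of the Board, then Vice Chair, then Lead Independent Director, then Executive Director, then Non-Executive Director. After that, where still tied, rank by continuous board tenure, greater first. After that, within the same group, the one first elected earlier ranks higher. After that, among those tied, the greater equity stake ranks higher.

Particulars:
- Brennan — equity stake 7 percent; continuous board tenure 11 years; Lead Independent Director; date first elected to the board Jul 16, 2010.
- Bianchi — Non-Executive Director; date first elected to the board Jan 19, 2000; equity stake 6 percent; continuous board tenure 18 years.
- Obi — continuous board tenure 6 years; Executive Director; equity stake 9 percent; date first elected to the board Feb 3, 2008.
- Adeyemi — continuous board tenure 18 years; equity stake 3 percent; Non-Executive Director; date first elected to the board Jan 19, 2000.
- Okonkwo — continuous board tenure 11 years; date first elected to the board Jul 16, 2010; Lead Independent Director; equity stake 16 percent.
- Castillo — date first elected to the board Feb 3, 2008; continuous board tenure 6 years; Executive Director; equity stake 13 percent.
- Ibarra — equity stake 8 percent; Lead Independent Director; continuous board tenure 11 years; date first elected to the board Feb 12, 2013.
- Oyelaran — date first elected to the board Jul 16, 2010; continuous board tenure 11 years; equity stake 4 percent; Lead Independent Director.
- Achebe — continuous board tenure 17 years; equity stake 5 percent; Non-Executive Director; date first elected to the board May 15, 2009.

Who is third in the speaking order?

Oyelaran

By board role: Okonkwo, Brennan, Oyelaran and Ibarra (Lead Independent Director); then Castillo and Obi (Executive Director); then Bianchi, Adeyemi and Achebe (Non-Executive Director).
Okonkwo, Brennan, Oyelaran and Ibarra all have continuous board tenure 11 years, so the next rule applies.
Among Okonkwo, Brennan, Oyelaran and Ibarra, by date first elected to the board (earlier first): Okonkwo, Brennan and Oyelaran (Jul 16, 2010) before Ibarra (Feb 12, 2013).
Among Okonkwo, Brennan and Oyelaran, by equity stake (higher first): Okonkwo (16 percent) before Brennan (7 percent) before Oyelaran (4 percent).
Castillo and Obi both have continuous board tenure 6 years, so the next rule applies.
Castillo and Obi both have date first elected to the board Feb 3, 2008, so the next rule applies.
Among Castillo and Obi, by equity stake (higher first): Castillo (13 percent) before Obi (9 percent).
Among Bianchi, Adeyemi and Achebe, by continuous board tenure (higher first): Bianchi and Adeyemi (18 years) before Achebe (17 years).
Bianchi and Adeyemi both have date first elected to the board Jan 19, 2000, so the next rule applies.
Among Bianchi and Adeyemi, by equity stake (higher first): Bianchi (6 percent) before Adeyemi (3 percent).
Order: Okonkwo, Brennan, Oyelaran, Ibarra, Castillo, Obi, Bianchi, Adeyemi, Achebe.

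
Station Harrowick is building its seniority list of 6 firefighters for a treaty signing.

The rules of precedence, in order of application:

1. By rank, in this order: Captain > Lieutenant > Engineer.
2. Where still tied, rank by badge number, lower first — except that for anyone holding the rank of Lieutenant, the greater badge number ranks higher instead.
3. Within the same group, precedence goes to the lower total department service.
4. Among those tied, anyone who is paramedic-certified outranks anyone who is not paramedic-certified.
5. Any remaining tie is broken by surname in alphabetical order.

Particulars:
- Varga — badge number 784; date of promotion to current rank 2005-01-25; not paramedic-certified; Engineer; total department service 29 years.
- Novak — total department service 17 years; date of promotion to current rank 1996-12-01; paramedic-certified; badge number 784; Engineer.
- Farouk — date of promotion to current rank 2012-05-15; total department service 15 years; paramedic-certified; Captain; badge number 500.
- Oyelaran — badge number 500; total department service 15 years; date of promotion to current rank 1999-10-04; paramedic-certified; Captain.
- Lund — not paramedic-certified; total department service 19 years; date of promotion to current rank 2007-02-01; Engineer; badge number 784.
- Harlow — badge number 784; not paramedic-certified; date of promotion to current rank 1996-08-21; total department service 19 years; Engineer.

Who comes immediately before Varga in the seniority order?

Lund

By rank: Farouk and Oyelaran (Captain); then Novak, Harlow, Lund and Varga (Engineer).
Farouk and Oyelaran both have badge number 500, so the next rule applies.
Farouk and Oyelaran both have total department service 15 years, so the next rule applies.
Farouk and Oyelaran are each paramedic-certified, so the next rule applies.
Among Farouk and Oyelaran, alphabetically by surname: Farouk before Oyelaran.
Novak, Harlow, Lund and Varga all have badge number 784, so the next rule applies.
Among Novak, Harlow, Lund and Varga, by total department service (lower first): Novak (17 years) before Harlow and Lund (19 years) before Varga (29 years).
Harlow and Lund are each not paramedic-certified, so the next rule applies.
Among Harlow and Lund, alphabetically by surname: Harlow before Lund.
Order: Farouk, Oyelaran, Novak, Harlow, Lund, Varga.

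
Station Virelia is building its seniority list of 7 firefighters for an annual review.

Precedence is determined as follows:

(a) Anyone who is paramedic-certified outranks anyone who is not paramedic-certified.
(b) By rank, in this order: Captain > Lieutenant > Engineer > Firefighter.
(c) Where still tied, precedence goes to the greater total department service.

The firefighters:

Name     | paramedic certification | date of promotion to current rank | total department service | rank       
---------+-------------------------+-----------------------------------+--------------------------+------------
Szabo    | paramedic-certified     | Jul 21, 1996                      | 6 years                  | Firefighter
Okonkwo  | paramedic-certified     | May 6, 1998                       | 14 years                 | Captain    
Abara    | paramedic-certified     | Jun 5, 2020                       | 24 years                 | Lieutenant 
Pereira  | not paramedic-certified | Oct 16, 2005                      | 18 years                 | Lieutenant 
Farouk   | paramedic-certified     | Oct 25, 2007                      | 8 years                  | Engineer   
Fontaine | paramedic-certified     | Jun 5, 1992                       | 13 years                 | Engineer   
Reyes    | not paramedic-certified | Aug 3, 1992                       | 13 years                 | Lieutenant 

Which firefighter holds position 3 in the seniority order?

Fontaine

By the first rule: Okonkwo, Abara, Fontaine, Farouk and Szabo (each paramedic-certified); then Pereira and Reyes (both not paramedic-certified).
Among Okonkwo, Abara, Fontaine, Farouk and Szabo, by rank: Okonkwo (Captain) before Abara (Lieutenant) before Fontaine and Farouk (Engineer) before Szabo (Firefighter).
Among Fontaine and Farouk, by total department service (higher first): Fontaine (13 years) before Farouk (8 years).
Pereira and Reyes are each Lieutenant, so the next rule applies.
Among Pereira and Reyes, by total department service (higher first): Pereira (18 years) before Reyes (13 years).
Order: Okonkwo, Abara, Fontaine, Farouk, Szabo, Pereira, Reyes.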